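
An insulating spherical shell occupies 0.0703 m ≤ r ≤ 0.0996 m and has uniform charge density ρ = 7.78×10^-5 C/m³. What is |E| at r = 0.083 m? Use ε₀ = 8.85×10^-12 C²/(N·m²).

Take a concentric spherical Gaussian surface of radius r = 0.083 m (within the shell material, 0.0703 m < r < 0.0996 m).
Enclosed charge is the volume from a to r: Q_enc = (4π/3)ρ(r³ − a³) = 7.312e-8 C.
Gauss's law: E·4πr² = Q_enc/ε₀.
E = |Q_enc|/(4πε₀r²) = (7.312×10^-8)/(4π·8.85×10^-12·(0.083)²) = 9.54×10^4 N/C.

|E| ≈ 9.54×10^4 N/C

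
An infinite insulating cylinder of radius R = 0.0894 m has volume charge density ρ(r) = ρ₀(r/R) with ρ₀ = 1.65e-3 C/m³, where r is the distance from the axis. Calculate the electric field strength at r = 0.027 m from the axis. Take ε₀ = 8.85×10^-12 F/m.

Choose a coaxial cylinder of radius r = 0.027 m (arbitrary length L) as the Gaussian surface (r < R).
Integrating ρ over the cross-section to radius r: λ_enc = (2πρ₀/R) ∫₀^r r'^2 dr' = 2πρ₀ r^3/(3·R) = 7.608×10^-7 C/m.
Applying ∮E·dA = Q_enc/ε₀ with the end caps contributing no flux:
E = |λ_enc|/(2πε₀r) = (7.608×10^-7)/(2π·8.85×10^-12·0.027) = 5.07e5 N/C.

|E| ≈ 5.07×10^5 V/m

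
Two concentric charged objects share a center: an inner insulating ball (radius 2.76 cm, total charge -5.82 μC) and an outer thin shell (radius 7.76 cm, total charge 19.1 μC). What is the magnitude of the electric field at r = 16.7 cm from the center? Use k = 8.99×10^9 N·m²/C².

Take a concentric spherical Gaussian surface of radius r = 16.7 cm (r > 7.76 cm, enclosing both).
Q_enc = (-5.82 μC) + (19.1 μC) = 1.328e-5 C.
Since E is radial and uniform over the Gaussian sphere, Φ = E·4πr² = Q_enc/ε₀.
E = k|Q_enc|/r² = (8.99×10^9)(1.328×10^-5)/(0.167)² = 4.28×10^6 N/C.

E = 4.28e6 N/C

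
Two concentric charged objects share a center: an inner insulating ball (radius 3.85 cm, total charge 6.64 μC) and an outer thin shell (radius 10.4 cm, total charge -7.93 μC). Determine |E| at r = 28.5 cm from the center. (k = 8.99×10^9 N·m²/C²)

Take a concentric spherical Gaussian surface of radius r = 28.5 cm (r > 10.4 cm, enclosing both).
Q_enc = (6.64 μC) + (-7.93 μC) = -1.29×10^-6 C.
Gauss's law: E·4πr² = Q_enc/ε₀.
E = k|Q_enc|/r² = (8.99×10^9)(1.29×10^-6)/(0.285)² = 1.43×10^5 N/C.

|E| = 1.43×10^5 N/C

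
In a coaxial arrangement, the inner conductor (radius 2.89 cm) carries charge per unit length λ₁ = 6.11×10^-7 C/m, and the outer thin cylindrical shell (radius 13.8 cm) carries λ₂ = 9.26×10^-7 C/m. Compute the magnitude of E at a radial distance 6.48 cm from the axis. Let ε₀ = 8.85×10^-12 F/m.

|E| = 1.70×10^5 N/C

By cylindrical symmetry E is radial; use a coaxial Gaussian cylinder of radius 6.48 cm and length L (between the conductors, 2.89 cm < r < 13.8 cm).
Only the inner wire is enclosed; the outer shell contributes nothing inside itself. λ_enc = λ₁ = 6.11×10^-7 C/m.
Applying ∮E·dA = Q_enc/ε₀ with the end caps contributing no flux:
E = |λ_enc|/(2πε₀r) = (6.11×10^-7)/(2π·8.85×10^-12·0.0648) = 1.70e5 N/C.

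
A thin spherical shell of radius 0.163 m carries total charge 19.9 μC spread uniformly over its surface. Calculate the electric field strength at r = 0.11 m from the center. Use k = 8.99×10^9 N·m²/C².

E = 0

By spherical symmetry E is radial; choose a Gaussian sphere of radius r = 0.11 m (inside the shell, r < 0.163 m).
All the charge is outside the Gaussian surface: Q_enc = 0, hence E = 0 everywhere inside the shell.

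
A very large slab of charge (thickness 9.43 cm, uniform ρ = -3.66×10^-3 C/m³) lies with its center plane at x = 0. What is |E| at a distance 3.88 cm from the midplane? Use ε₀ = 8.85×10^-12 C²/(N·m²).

By symmetry E is perpendicular to the slab. A Gaussian pillbox from −3.88 cm to +3.88 cm (face area A) lies entirely within the slab.
Q_enc = ρ·(2x)·A and flux = 2EA, so 2EA = 2ρxA/ε₀ ⇒ E = |ρ|x/ε₀.
E = (3.66×10^-3)(0.0388)/(8.85×10^-12) = 1.60e7 N/C.

|E| ≈ 1.60×10^7 V/m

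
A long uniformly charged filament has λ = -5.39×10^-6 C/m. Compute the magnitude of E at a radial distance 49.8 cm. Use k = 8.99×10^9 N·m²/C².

1.95×10^5 V/m

Take a coaxial cylindrical Gaussian surface of radius r = 49.8 cm and length L.
Q_enc = λL, so λ_enc = -5.39×10^-6 C/m.
Gauss's law: E·2πrL = λ_enc L/ε₀.
E = 2k|λ_enc|/r = 2(8.99×10^9)(5.39×10^-6)/(0.498) = 1.95e5 N/C.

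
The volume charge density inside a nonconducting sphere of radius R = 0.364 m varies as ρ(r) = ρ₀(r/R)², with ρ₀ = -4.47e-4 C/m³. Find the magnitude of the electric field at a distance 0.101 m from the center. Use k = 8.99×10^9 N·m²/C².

7.85×10^4 V/m

Take a concentric spherical Gaussian surface of radius r = 0.101 m (r < R).
Q_enc = ∫₀^r ρ(r')·4πr'² dr' = (4πρ₀/R²) ∫₀^r r'^4 dr' = 4πρ₀ r^5/(5·R²) = -8.912e-8 C.
Gauss's law: E·4πr² = Q_enc/ε₀.
E = k|Q_enc|/r² = (8.99×10^9)(8.912×10^-8)/(0.101)² = 7.85×10^4 N/C.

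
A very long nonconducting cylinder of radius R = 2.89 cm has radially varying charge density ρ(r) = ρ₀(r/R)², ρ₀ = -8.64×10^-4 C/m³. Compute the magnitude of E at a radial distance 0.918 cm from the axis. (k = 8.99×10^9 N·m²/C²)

Coaxial Gaussian cylinder, radius r = 0.918 cm, length L (r < R).
Integrating ρ over the cross-section to radius r: λ_enc = (2πρ₀/R²) ∫₀^r r'^3 dr' = 2πρ₀ r^4/(4·R²) = -1.154e-8 C/m.
Gauss's law: E·2πrL = λ_enc L/ε₀.
E = 2k|λ_enc|/r = 2(8.99×10^9)(1.154e-8)/(0.00918) = 2.26×10^4 N/C.

|E| = 2.26e4 V/m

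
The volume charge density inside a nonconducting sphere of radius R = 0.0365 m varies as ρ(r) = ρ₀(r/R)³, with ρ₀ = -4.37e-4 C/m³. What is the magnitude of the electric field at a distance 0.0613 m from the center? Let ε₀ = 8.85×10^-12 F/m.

1.06×10^5 N/C

Take a concentric spherical Gaussian surface of radius r = 0.0613 m (r > R, all charge enclosed).
Q_enc = 4π ∫₀^R ρ₀(r'/R)^3 r'² dr' = 4πρ₀R³/6 = -4.451e-8 C.
By Gauss's law, ∮E·dA = E·4πr² = Q_enc/ε₀.
E = |Q_enc|/(4πε₀r²) = (4.451×10^-8)/(4π·8.85×10^-12·(0.0613)²) = 1.06×10^5 N/C.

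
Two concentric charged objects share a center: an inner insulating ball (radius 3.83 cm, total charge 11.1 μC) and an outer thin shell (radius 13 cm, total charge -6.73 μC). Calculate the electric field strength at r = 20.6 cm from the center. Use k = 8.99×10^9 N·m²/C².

Symmetry ⇒ E = E(r) r̂. Gaussian sphere of radius r = 20.6 cm (r > 13 cm, enclosing both).
Q_enc = (11.1 μC) + (-6.73 μC) = 4.37×10^-6 C.
Gauss's law: E·4πr² = Q_enc/ε₀.
E = k|Q_enc|/r² = (8.99×10^9)(4.37×10^-6)/(0.206)² = 9.26×10^5 N/C.

E ≈ 9.26×10^5 N/C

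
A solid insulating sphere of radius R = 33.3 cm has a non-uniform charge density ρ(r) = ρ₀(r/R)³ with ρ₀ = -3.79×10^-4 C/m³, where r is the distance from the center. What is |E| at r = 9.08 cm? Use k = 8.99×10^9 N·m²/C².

1.31×10^4 N/C

By spherical symmetry E is radial; choose a Gaussian sphere of radius r = 9.08 cm (r < R).
Integrate the density: Q_enc = 4π ∫₀^r ρ₀(r'/R)^3 r'² dr' = 4πρ₀ r^6/(6·R³) = -1.205×10^-8 C.
Applying ∮E·dA = Q_enc/ε₀ with Φ = E(4πr²):
E = k|Q_enc|/r² = (8.99×10^9)(1.205×10^-8)/(0.0908)² = 1.31×10^4 N/C.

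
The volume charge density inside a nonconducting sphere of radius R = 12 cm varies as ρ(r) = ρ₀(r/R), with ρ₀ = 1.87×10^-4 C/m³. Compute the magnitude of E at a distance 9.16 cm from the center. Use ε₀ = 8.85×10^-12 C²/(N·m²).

E = 3.69e5 N/C

Take a concentric spherical Gaussian surface of radius r = 9.16 cm (r < R).
Q_enc = ∫₀^r ρ(r')·4πr'² dr' = (4πρ₀/R) ∫₀^r r'^3 dr' = 4πρ₀ r^4/(4·R) = 3.447e-7 C.
Applying ∮E·dA = Q_enc/ε₀ with Φ = E(4πr²):
E = |Q_enc|/(4πε₀r²) = (3.447×10^-7)/(4π·8.85×10^-12·(0.0916)²) = 3.69×10^5 N/C.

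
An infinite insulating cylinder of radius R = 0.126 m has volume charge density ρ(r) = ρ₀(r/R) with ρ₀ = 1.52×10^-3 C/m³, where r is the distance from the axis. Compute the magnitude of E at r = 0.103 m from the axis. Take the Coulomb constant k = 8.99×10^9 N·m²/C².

By cylindrical symmetry E is radial; use a coaxial Gaussian cylinder of radius 0.103 m and length L (r < R).
λ_enc = ∫₀^r ρ(r')·2πr' dr' = (2πρ₀/R)·r^3/3 = 2.761×10^-5 C/m.
Gauss's law: E·2πrL = λ_enc L/ε₀.
E = 2k|λ_enc|/r = 2(8.99×10^9)(2.761×10^-5)/(0.103) = 4.82×10^6 N/C.

E ≈ 4.82×10^6 N/C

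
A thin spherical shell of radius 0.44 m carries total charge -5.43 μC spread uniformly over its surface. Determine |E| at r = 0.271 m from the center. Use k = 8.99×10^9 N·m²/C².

|E| = 0 N/C

Use a concentric Gaussian sphere at r = 0.271 m (inside the shell, r < 0.44 m).
No charge lies within this surface, so Q_enc = 0 and Gauss's law gives E·4πr² = 0 ⇒ E = 0.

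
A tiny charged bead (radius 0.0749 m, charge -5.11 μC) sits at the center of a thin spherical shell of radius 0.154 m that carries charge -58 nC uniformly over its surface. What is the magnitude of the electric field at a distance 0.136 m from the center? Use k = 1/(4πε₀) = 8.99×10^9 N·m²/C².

By spherical symmetry E is radial; choose a Gaussian sphere of radius r = 0.136 m (between the bodies, 0.0749 m < r < 0.154 m).
Only the inner charge is enclosed; the outer shell contributes nothing inside itself. Q_enc = -5.11 μC = -5.11×10^-6 C.
Since E is radial and uniform over the Gaussian sphere, Φ = E·4πr² = Q_enc/ε₀.
E = k|Q_enc|/r² = (8.99×10^9)(5.11×10^-6)/(0.136)² = 2.48×10^6 N/C.

E = 2.48×10^6 V/m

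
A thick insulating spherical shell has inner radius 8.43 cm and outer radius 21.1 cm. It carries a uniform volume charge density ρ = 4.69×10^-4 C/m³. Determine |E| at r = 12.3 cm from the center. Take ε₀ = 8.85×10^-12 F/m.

E ≈ 1.47×10^6 V/m

Symmetry ⇒ E = E(r) r̂. Gaussian sphere of radius r = 12.3 cm (within the shell material, 8.43 cm < r < 21.1 cm).
Enclosed charge is the volume from a to r: Q_enc = (4π/3)ρ(r³ − a³) = 2.479×10^-6 C.
Applying ∮E·dA = Q_enc/ε₀ with Φ = E(4πr²):
E = |Q_enc|/(4πε₀r²) = (2.479×10^-6)/(4π·8.85×10^-12·(0.123)²) = 1.47×10^6 N/C.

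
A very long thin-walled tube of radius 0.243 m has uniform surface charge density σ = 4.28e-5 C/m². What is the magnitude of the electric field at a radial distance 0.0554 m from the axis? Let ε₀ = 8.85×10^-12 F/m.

E = 0

Choose a coaxial cylinder of radius r = 0.0554 m (arbitrary length L) as the Gaussian surface (r < 0.243 m, inside the shell).
All the surface charge lies outside this cylinder: Q_enc = 0, hence E = 0.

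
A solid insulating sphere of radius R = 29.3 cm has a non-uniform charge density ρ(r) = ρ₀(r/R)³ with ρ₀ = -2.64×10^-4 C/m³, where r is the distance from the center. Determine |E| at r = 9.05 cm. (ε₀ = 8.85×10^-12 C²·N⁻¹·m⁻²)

Take a concentric spherical Gaussian surface of radius r = 9.05 cm (r < R).
Q_enc = ∫₀^r ρ(r')·4πr'² dr' = (4πρ₀/R³) ∫₀^r r'^5 dr' = 4πρ₀ r^6/(6·R³) = -1.208e-8 C.
By Gauss's law, ∮E·dA = E·4πr² = Q_enc/ε₀.
E = |Q_enc|/(4πε₀r²) = (1.208×10^-8)/(4π·8.85×10^-12·(0.0905)²) = 1.33×10^4 N/C.

|E| ≈ 1.33×10^4 V/m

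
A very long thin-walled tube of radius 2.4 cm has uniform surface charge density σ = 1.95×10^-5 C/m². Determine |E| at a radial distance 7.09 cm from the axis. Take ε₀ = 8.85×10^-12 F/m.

By cylindrical symmetry E is radial; use a coaxial Gaussian cylinder of radius 7.09 cm and length L (r > 2.4 cm).
The whole shell is enclosed: λ_enc = σ·2πR = (1.95×10^-5)·2π·(0.024) = 2.941e-6 C/m.
Applying ∮E·dA = Q_enc/ε₀ with the end caps contributing no flux:
E = |λ_enc|/(2πε₀r) = (2.941×10^-6)/(2π·8.85×10^-12·0.0709) = 7.46×10^5 N/C.

7.46×10^5 N/C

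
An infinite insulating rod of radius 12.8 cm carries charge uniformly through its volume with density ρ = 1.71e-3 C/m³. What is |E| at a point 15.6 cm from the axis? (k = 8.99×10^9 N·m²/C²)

|E| ≈ 1.01×10^7 V/m

Choose a coaxial cylinder of radius r = 15.6 cm (arbitrary length L) as the Gaussian surface (r > 12.8 cm, full cross-section enclosed).
λ_enc = ρ·πR² = (1.71×10^-3)π(0.128)² = 8.802×10^-5 C/m.
Gauss's law: E·2πrL = λ_enc L/ε₀.
E = 2k|λ_enc|/r = 2(8.99×10^9)(8.802×10^-5)/(0.156) = 1.01e7 N/C.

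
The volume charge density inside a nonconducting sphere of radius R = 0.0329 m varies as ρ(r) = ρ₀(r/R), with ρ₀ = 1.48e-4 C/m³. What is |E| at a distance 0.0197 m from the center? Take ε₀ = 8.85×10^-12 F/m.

4.93e4 N/C

Symmetry ⇒ E = E(r) r̂. Gaussian sphere of radius r = 0.0197 m (r < R).
Q_enc = ∫₀^r ρ(r')·4πr'² dr' = (4πρ₀/R) ∫₀^r r'^3 dr' = 4πρ₀ r^4/(4·R) = 2.129e-9 C.
By Gauss's law, ∮E·dA = E·4πr² = Q_enc/ε₀.
E = |Q_enc|/(4πε₀r²) = (2.129e-9)/(4π·8.85×10^-12·(0.0197)²) = 4.93×10^4 N/C.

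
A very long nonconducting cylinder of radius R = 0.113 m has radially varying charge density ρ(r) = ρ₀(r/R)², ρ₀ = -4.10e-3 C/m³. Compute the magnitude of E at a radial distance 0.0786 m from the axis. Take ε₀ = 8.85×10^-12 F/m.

E = 4.40e6 V/m

Coaxial Gaussian cylinder, radius r = 0.0786 m, length L (r < R).
Integrating ρ over the cross-section to radius r: λ_enc = (2πρ₀/R²) ∫₀^r r'^3 dr' = 2πρ₀ r^4/(4·R²) = -1.925×10^-5 C/m.
By Gauss's law (flux through the curved wall only), E·2πrL = λ_enc L/ε₀.
E = |λ_enc|/(2πε₀r) = (1.925×10^-5)/(2π·8.85×10^-12·0.0786) = 4.40×10^6 N/C.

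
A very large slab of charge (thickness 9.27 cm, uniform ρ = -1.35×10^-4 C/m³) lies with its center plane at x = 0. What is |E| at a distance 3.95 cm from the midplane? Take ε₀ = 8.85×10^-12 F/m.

By symmetry E is perpendicular to the slab. A Gaussian pillbox from −3.95 cm to +3.95 cm (face area A) lies entirely within the slab.
Q_enc = ρ·(2x)·A and flux = 2EA, so 2EA = 2ρxA/ε₀ ⇒ E = |ρ|x/ε₀.
E = (1.35×10^-4)(0.0395)/(8.85×10^-12) = 6.03e5 N/C.

E ≈ 6.03e5 V/m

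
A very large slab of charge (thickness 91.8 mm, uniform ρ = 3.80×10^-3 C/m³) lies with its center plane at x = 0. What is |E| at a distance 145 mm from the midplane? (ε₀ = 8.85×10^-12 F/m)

The point |x| = 145 mm lies outside the slab (half-thickness 0.0459 m). A symmetric pillbox spanning the full slab encloses Q_enc = ρ·d·A.
Flux = 2EA ⇒ E = |ρ|d/(2ε₀), independent of distance outside.
E = (3.80×10^-3)(0.0918)/(2·8.85×10^-12) = 1.97×10^7 N/C.

E ≈ 1.97e7 N/C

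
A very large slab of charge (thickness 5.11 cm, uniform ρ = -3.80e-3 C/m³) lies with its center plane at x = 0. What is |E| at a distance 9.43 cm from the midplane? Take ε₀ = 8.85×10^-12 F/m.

The point |x| = 9.43 cm lies outside the slab (half-thickness 0.02555 m). A symmetric pillbox spanning the full slab encloses Q_enc = ρ·d·A.
Flux = 2EA ⇒ E = |ρ|d/(2ε₀), independent of distance outside.
E = (3.80×10^-3)(0.0511)/(2·8.85×10^-12) = 1.10×10^7 N/C.

|E| = 1.10e7 N/C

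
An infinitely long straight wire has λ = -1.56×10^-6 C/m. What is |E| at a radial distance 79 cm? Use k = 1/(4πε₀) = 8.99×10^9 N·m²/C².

Take a coaxial cylindrical Gaussian surface of radius r = 79 cm and length L.
Q_enc = λL, so λ_enc = -1.56×10^-6 C/m.
Applying ∮E·dA = Q_enc/ε₀ with the end caps contributing no flux:
E = 2k|λ_enc|/r = 2(8.99×10^9)(1.56e-6)/(0.79) = 3.55×10^4 N/C.

3.55e4 V/m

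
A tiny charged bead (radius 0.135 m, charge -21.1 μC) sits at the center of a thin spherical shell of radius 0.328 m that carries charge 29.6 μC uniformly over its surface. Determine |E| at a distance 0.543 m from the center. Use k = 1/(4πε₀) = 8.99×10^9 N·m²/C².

2.59×10^5 N/C

Symmetry ⇒ E = E(r) r̂. Gaussian sphere of radius r = 0.543 m (r > 0.328 m, enclosing both).
Q_enc = (-21.1 μC) + (29.6 μC) = 8.50×10^-6 C.
Since E is radial and uniform over the Gaussian sphere, Φ = E·4πr² = Q_enc/ε₀.
E = k|Q_enc|/r² = (8.99×10^9)(8.50e-6)/(0.543)² = 2.59e5 N/C.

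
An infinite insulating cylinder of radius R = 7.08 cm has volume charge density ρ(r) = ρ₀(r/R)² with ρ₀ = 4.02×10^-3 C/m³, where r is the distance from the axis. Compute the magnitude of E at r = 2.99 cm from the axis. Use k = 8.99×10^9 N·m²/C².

Take a coaxial cylindrical Gaussian surface of radius r = 2.99 cm and length L (r < R).
λ_enc = ∫₀^r ρ(r')·2πr' dr' = (2πρ₀/R²)·r^4/4 = 1.007e-6 C/m.
Since E is radial and uniform over the curved surface, Φ = E·2πrL = Q_enc/ε₀ = λ_enc L/ε₀.
E = 2k|λ_enc|/r = 2(8.99×10^9)(1.007×10^-6)/(0.0299) = 6.05×10^5 N/C.

6.05×10^5 V/m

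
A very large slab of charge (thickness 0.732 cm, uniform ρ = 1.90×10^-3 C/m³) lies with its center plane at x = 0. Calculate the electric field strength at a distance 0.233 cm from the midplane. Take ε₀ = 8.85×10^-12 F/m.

By symmetry E is perpendicular to the slab. A Gaussian pillbox from −0.233 cm to +0.233 cm (face area A) lies entirely within the slab.
Q_enc = ρ·(2x)·A and flux = 2EA, so 2EA = 2ρxA/ε₀ ⇒ E = |ρ|x/ε₀.
E = (1.90e-3)(0.00233)/(8.85×10^-12) = 5.00e5 N/C.

|E| = 5.00×10^5 V/m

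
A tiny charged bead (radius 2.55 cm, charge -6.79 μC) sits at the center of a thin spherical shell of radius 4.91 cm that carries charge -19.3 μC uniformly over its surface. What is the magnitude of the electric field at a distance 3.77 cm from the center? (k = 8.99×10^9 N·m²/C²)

E ≈ 4.29e7 N/C

Symmetry ⇒ E = E(r) r̂. Gaussian sphere of radius r = 3.77 cm (between the bodies, 2.55 cm < r < 4.91 cm).
The shell at 4.91 cm lies outside the Gaussian surface, so Q_enc = -6.79 μC = -6.79e-6 C.
By Gauss's law, ∮E·dA = E·4πr² = Q_enc/ε₀.
E = k|Q_enc|/r² = (8.99×10^9)(6.79×10^-6)/(0.0377)² = 4.29×10^7 N/C.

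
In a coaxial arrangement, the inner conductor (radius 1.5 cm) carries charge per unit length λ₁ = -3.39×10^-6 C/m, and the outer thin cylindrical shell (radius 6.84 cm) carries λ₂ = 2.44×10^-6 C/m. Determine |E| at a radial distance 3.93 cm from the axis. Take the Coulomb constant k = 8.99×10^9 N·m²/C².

1.55e6 N/C

By cylindrical symmetry E is radial; use a coaxial Gaussian cylinder of radius 3.93 cm and length L (between the conductors, 1.5 cm < r < 6.84 cm).
Only the inner wire is enclosed; the outer shell contributes nothing inside itself. λ_enc = λ₁ = -3.39×10^-6 C/m.
Since E is radial and uniform over the curved surface, Φ = E·2πrL = Q_enc/ε₀ = λ_enc L/ε₀.
E = 2k|λ_enc|/r = 2(8.99×10^9)(3.39e-6)/(0.0393) = 1.55e6 N/C.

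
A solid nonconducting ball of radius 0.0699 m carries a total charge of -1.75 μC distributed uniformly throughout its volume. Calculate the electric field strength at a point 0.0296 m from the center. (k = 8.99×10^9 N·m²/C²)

E = 1.36×10^6 N/C

Symmetry ⇒ E = E(r) r̂. Gaussian sphere of radius r = 0.0296 m (r < R).
For a uniform sphere the enclosed fraction is (r/R)³, so Q_enc = (-1.75 μC)(0.0296/0.0699)³ = -1.329e-7 C.
Applying ∮E·dA = Q_enc/ε₀ with Φ = E(4πr²):
E = k|Q_enc|/r² = (8.99×10^9)(1.329e-7)/(0.0296)² = 1.36×10^6 N/C.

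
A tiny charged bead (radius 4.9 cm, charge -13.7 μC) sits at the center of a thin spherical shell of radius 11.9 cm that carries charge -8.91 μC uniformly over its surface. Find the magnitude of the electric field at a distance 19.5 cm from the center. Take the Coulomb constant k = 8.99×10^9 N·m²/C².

|E| = 5.35e6 N/C

Use a concentric Gaussian sphere at r = 19.5 cm (r > 11.9 cm, enclosing both).
Q_enc = (-13.7 μC) + (-8.91 μC) = -2.261×10^-5 C.
Gauss's law: E·4πr² = Q_enc/ε₀.
E = k|Q_enc|/r² = (8.99×10^9)(2.261×10^-5)/(0.195)² = 5.35×10^6 N/C.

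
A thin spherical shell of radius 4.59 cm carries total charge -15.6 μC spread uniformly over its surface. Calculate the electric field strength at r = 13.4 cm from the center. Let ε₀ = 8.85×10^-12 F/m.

Take a concentric spherical Gaussian surface of radius r = 13.4 cm (r > 4.59 cm).
The entire shell is enclosed: Q_enc = -1.56×10^-5 C.
Applying ∮E·dA = Q_enc/ε₀ with Φ = E(4πr²):
E = |Q_enc|/(4πε₀r²) = (1.56e-5)/(4π·8.85×10^-12·(0.134)²) = 7.81×10^6 N/C.

E = 7.81×10^6 V/m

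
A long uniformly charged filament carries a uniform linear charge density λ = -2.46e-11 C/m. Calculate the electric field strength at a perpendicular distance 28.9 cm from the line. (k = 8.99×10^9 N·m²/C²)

Coaxial Gaussian cylinder, radius r = 28.9 cm, length L.
Q_enc = λL, so λ_enc = -2.46×10^-11 C/m.
By Gauss's law (flux through the curved wall only), E·2πrL = λ_enc L/ε₀.
E = 2k|λ_enc|/r = 2(8.99×10^9)(2.46×10^-11)/(0.289) = 1.53 N/C.

E = 1.53 N/C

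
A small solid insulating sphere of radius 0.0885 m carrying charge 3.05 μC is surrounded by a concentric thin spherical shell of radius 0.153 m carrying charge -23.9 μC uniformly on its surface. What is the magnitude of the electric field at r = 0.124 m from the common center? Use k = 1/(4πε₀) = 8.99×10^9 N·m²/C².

E ≈ 1.78e6 N/C

Symmetry ⇒ E = E(r) r̂. Gaussian sphere of radius r = 0.124 m (between the bodies, 0.0885 m < r < 0.153 m).
Only the inner charge is enclosed; the outer shell contributes nothing inside itself. Q_enc = 3.05 μC = 3.05e-6 C.
Gauss's law: E·4πr² = Q_enc/ε₀.
E = k|Q_enc|/r² = (8.99×10^9)(3.05×10^-6)/(0.124)² = 1.78×10^6 N/C.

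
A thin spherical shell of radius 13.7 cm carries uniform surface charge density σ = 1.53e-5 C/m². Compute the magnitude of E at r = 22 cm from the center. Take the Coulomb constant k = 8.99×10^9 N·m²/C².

E = 6.70e5 N/C

Symmetry ⇒ E = E(r) r̂. Gaussian sphere of radius r = 22 cm (r > 13.7 cm).
The entire shell is enclosed: Q_enc = σ·4πR² = (1.53×10^-5)·4π·(0.137)² = 3.609e-6 C.
Since E is radial and uniform over the Gaussian sphere, Φ = E·4πr² = Q_enc/ε₀.
E = k|Q_enc|/r² = (8.99×10^9)(3.609×10^-6)/(0.22)² = 6.70e5 N/C.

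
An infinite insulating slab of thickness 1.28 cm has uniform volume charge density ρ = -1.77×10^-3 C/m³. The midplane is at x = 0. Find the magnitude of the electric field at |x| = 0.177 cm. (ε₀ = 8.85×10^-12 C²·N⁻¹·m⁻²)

E = 3.54e5 N/C

By symmetry E is perpendicular to the slab. A Gaussian pillbox from −0.177 cm to +0.177 cm (face area A) lies entirely within the slab.
Q_enc = ρ·(2x)·A and flux = 2EA, so 2EA = 2ρxA/ε₀ ⇒ E = |ρ|x/ε₀.
E = (1.77e-3)(0.00177)/(8.85×10^-12) = 3.54×10^5 N/C.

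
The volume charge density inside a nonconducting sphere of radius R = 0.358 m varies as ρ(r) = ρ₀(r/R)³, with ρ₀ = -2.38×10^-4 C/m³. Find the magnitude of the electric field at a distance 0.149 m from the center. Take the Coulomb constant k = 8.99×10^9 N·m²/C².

|E| ≈ 4.81×10^4 N/C

Use a concentric Gaussian sphere at r = 0.149 m (r < R).
Integrate the density: Q_enc = 4π ∫₀^r ρ₀(r'/R)^3 r'² dr' = 4πρ₀ r^6/(6·R³) = -1.189e-7 C.
Gauss's law: E·4πr² = Q_enc/ε₀.
E = k|Q_enc|/r² = (8.99×10^9)(1.189×10^-7)/(0.149)² = 4.81×10^4 N/C.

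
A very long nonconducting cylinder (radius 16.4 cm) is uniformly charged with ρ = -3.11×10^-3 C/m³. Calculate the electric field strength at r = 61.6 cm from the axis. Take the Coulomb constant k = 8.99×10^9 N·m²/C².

Coaxial Gaussian cylinder, radius r = 61.6 cm, length L (r > 16.4 cm, full cross-section enclosed).
λ_enc = ρ·πR² = (-3.11e-3)π(0.164)² = -2.628e-4 C/m.
Applying ∮E·dA = Q_enc/ε₀ with the end caps contributing no flux:
E = 2k|λ_enc|/r = 2(8.99×10^9)(2.628×10^-4)/(0.616) = 7.67×10^6 N/C.

E = 7.67×10^6 N/C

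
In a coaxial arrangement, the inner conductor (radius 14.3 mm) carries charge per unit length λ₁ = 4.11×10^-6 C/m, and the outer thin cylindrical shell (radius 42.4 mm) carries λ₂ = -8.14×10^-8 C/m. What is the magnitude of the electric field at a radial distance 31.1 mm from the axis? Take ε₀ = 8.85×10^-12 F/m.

|E| = 2.38e6 N/C

Coaxial Gaussian cylinder, radius r = 31.1 mm, length L (between the conductors, 14.3 mm < r < 42.4 mm).
The shell at 42.4 mm lies outside the Gaussian surface, so λ_enc = λ₁ = 4.11e-6 C/m.
Since E is radial and uniform over the curved surface, Φ = E·2πrL = Q_enc/ε₀ = λ_enc L/ε₀.
E = |λ_enc|/(2πε₀r) = (4.11e-6)/(2π·8.85×10^-12·0.0311) = 2.38e6 N/C.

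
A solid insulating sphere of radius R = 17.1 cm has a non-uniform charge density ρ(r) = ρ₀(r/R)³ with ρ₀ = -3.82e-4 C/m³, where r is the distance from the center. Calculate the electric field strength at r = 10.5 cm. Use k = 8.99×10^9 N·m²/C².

Use a concentric Gaussian sphere at r = 10.5 cm (r < R).
Integrate the density: Q_enc = 4π ∫₀^r ρ₀(r'/R)^3 r'² dr' = 4πρ₀ r^6/(6·R³) = -2.144×10^-7 C.
Since E is radial and uniform over the Gaussian sphere, Φ = E·4πr² = Q_enc/ε₀.
E = k|Q_enc|/r² = (8.99×10^9)(2.144e-7)/(0.105)² = 1.75×10^5 N/C.

|E| = 1.75×10^5 V/m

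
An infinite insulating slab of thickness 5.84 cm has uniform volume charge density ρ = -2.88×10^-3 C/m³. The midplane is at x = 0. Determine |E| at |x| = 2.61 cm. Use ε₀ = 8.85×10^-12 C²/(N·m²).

By symmetry E is perpendicular to the slab. A Gaussian pillbox from −2.61 cm to +2.61 cm (face area A) lies entirely within the slab.
Q_enc = ρ·(2x)·A and flux = 2EA, so 2EA = 2ρxA/ε₀ ⇒ E = |ρ|x/ε₀.
E = (2.88×10^-3)(0.0261)/(8.85×10^-12) = 8.49×10^6 N/C.

8.49e6 V/m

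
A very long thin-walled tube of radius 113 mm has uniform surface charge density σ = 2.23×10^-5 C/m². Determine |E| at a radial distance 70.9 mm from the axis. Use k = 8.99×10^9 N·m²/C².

|E| = 0 N/C

Coaxial Gaussian cylinder, radius r = 70.9 mm, length L (r < 113 mm, inside the shell).
No charge is enclosed, so Gauss's law gives E·2πrL = 0 ⇒ E = 0.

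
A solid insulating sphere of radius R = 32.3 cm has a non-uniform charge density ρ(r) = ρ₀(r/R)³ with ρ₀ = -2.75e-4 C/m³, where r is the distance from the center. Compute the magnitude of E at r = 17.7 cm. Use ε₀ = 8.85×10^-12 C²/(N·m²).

Symmetry ⇒ E = E(r) r̂. Gaussian sphere of radius r = 17.7 cm (r < R).
Integrate the density: Q_enc = 4π ∫₀^r ρ₀(r'/R)^3 r'² dr' = 4πρ₀ r^6/(6·R³) = -5.256×10^-7 C.
Since E is radial and uniform over the Gaussian sphere, Φ = E·4πr² = Q_enc/ε₀.
E = |Q_enc|/(4πε₀r²) = (5.256×10^-7)/(4π·8.85×10^-12·(0.177)²) = 1.51e5 N/C.

E ≈ 1.51×10^5 N/C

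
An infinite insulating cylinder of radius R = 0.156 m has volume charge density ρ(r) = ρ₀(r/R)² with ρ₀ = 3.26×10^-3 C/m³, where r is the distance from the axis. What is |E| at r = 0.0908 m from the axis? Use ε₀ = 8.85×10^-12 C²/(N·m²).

Choose a coaxial cylinder of radius r = 0.0908 m (arbitrary length L) as the Gaussian surface (r < R).
Integrating ρ over the cross-section to radius r: λ_enc = (2πρ₀/R²) ∫₀^r r'^3 dr' = 2πρ₀ r^4/(4·R²) = 1.43×10^-5 C/m.
By Gauss's law (flux through the curved wall only), E·2πrL = λ_enc L/ε₀.
E = |λ_enc|/(2πε₀r) = (1.43e-5)/(2π·8.85×10^-12·0.0908) = 2.83×10^6 N/C.

E = 2.83×10^6 N/C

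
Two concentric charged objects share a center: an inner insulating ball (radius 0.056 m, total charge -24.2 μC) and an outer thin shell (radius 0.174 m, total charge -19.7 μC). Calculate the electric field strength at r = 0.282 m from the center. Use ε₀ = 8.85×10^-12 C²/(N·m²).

E ≈ 4.96×10^6 N/C

Use a concentric Gaussian sphere at r = 0.282 m (r > 0.174 m, enclosing both).
Q_enc = (-24.2 μC) + (-19.7 μC) = -4.39×10^-5 C.
Applying ∮E·dA = Q_enc/ε₀ with Φ = E(4πr²):
E = |Q_enc|/(4πε₀r²) = (4.39e-5)/(4π·8.85×10^-12·(0.282)²) = 4.96×10^6 N/C.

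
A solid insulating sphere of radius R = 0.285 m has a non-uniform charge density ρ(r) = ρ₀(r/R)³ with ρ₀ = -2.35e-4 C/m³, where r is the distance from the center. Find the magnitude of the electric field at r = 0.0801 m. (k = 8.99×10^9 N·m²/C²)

Use a concentric Gaussian sphere at r = 0.0801 m (r < R).
Integrate the density: Q_enc = 4π ∫₀^r ρ₀(r'/R)^3 r'² dr' = 4πρ₀ r^6/(6·R³) = -5.615×10^-9 C.
Gauss's law: E·4πr² = Q_enc/ε₀.
E = k|Q_enc|/r² = (8.99×10^9)(5.615×10^-9)/(0.0801)² = 7.87×10^3 N/C.

|E| ≈ 7.87e3 N/C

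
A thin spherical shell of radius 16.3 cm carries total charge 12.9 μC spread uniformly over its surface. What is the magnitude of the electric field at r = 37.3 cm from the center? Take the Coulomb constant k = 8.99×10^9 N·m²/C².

By spherical symmetry E is radial; choose a Gaussian sphere of radius r = 37.3 cm (r > 16.3 cm).
The entire shell is enclosed: Q_enc = 1.29e-5 C.
Gauss's law: E·4πr² = Q_enc/ε₀.
E = k|Q_enc|/r² = (8.99×10^9)(1.29×10^-5)/(0.373)² = 8.34e5 N/C.

E = 8.34×10^5 V/m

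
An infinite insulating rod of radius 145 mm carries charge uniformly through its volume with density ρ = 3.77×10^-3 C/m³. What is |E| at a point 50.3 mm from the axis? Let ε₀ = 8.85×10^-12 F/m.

1.07×10^7 N/C

By cylindrical symmetry E is radial; use a coaxial Gaussian cylinder of radius 50.3 mm and length L (r < R).
Charge inside radius r per length L is ρ·πr²·L, so λ_enc = ρπr² = 2.997e-5 C/m.
Since E is radial and uniform over the curved surface, Φ = E·2πrL = Q_enc/ε₀ = λ_enc L/ε₀.
E = |λ_enc|/(2πε₀r) = (2.997e-5)/(2π·8.85×10^-12·0.0503) = 1.07e7 N/C.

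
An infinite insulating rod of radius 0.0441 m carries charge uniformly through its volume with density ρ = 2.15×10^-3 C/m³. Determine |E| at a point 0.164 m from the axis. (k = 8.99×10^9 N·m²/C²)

E = 1.44×10^6 N/C

Choose a coaxial cylinder of radius r = 0.164 m (arbitrary length L) as the Gaussian surface (r > 0.0441 m, full cross-section enclosed).
λ_enc = ρ·πR² = (2.15×10^-3)π(0.0441)² = 1.314e-5 C/m.
Since E is radial and uniform over the curved surface, Φ = E·2πrL = Q_enc/ε₀ = λ_enc L/ε₀.
E = 2k|λ_enc|/r = 2(8.99×10^9)(1.314×10^-5)/(0.164) = 1.44×10^6 N/C.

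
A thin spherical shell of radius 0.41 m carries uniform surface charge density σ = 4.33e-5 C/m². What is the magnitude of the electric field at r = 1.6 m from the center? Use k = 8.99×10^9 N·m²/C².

|E| ≈ 3.21e5 N/C

By spherical symmetry E is radial; choose a Gaussian sphere of radius r = 1.6 m (r > 0.41 m).
The entire shell is enclosed: Q_enc = σ·4πR² = (4.33×10^-5)·4π·(0.41)² = 9.147e-5 C.
Applying ∮E·dA = Q_enc/ε₀ with Φ = E(4πr²):
E = k|Q_enc|/r² = (8.99×10^9)(9.147e-5)/(1.6)² = 3.21×10^5 N/C.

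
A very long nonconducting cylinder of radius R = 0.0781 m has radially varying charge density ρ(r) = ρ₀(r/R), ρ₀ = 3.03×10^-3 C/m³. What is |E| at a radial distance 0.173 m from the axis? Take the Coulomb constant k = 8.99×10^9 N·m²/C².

|E| ≈ 4.02×10^6 N/C

Take a coaxial cylindrical Gaussian surface of radius r = 0.173 m and length L (r > R, full charge per length enclosed).
λ_enc = 2π ∫₀^R ρ₀(r'/R)^1 r' dr' = 2πρ₀R²/3 = 3.871e-5 C/m.
Gauss's law: E·2πrL = λ_enc L/ε₀.
E = 2k|λ_enc|/r = 2(8.99×10^9)(3.871×10^-5)/(0.173) = 4.02×10^6 N/C.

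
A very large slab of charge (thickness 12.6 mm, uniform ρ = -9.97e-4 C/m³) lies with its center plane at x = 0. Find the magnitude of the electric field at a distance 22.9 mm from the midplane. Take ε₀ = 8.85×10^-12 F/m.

The point |x| = 22.9 mm lies outside the slab (half-thickness 0.0063 m). A symmetric pillbox spanning the full slab encloses Q_enc = ρ·d·A.
Flux = 2EA ⇒ E = |ρ|d/(2ε₀), independent of distance outside.
E = (9.97×10^-4)(0.0126)/(2·8.85×10^-12) = 7.10×10^5 N/C.

|E| ≈ 7.10×10^5 N/C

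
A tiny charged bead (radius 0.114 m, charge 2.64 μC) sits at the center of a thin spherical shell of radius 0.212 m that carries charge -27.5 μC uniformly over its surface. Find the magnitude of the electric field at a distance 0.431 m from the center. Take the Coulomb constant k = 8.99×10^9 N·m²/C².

E = 1.20×10^6 N/C

Take a concentric spherical Gaussian surface of radius r = 0.431 m (r > 0.212 m, enclosing both).
Q_enc = (2.64 μC) + (-27.5 μC) = -2.486×10^-5 C.
Since E is radial and uniform over the Gaussian sphere, Φ = E·4πr² = Q_enc/ε₀.
E = k|Q_enc|/r² = (8.99×10^9)(2.486e-5)/(0.431)² = 1.20×10^6 N/C.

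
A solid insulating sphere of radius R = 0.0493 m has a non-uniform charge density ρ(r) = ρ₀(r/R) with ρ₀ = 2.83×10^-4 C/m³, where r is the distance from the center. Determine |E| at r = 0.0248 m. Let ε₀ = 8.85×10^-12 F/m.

|E| ≈ 9.97e4 N/C

By spherical symmetry E is radial; choose a Gaussian sphere of radius r = 0.0248 m (r < R).
Integrate the density: Q_enc = 4π ∫₀^r ρ₀(r'/R)^1 r'² dr' = 4πρ₀ r^4/(4·R) = 6.822×10^-9 C.
Since E is radial and uniform over the Gaussian sphere, Φ = E·4πr² = Q_enc/ε₀.
E = |Q_enc|/(4πε₀r²) = (6.822e-9)/(4π·8.85×10^-12·(0.0248)²) = 9.97×10^4 N/C.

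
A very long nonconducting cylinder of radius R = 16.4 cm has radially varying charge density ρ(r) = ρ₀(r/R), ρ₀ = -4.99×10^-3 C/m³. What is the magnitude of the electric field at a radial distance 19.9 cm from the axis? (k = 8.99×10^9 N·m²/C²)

E ≈ 2.54e7 N/C

By cylindrical symmetry E is radial; use a coaxial Gaussian cylinder of radius 19.9 cm and length L (r > R, full charge per length enclosed).
λ_enc = 2π ∫₀^R ρ₀(r'/R)^1 r' dr' = 2πρ₀R²/3 = -2.811×10^-4 C/m.
Gauss's law: E·2πrL = λ_enc L/ε₀.
E = 2k|λ_enc|/r = 2(8.99×10^9)(2.811×10^-4)/(0.199) = 2.54×10^7 N/C.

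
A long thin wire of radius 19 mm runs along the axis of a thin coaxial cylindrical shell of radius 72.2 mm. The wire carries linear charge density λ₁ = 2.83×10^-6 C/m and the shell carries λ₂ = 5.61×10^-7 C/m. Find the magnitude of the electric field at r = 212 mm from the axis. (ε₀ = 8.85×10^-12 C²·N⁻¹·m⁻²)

E ≈ 2.88e5 N/C

Coaxial Gaussian cylinder, radius r = 212 mm, length L (r > 72.2 mm, enclosing both).
λ_enc = λ₁ + λ₂ = (2.83×10^-6) + (5.61×10^-7) = 3.391×10^-6 C/m.
Applying ∮E·dA = Q_enc/ε₀ with the end caps contributing no flux:
E = |λ_enc|/(2πε₀r) = (3.391×10^-6)/(2π·8.85×10^-12·0.212) = 2.88×10^5 N/C.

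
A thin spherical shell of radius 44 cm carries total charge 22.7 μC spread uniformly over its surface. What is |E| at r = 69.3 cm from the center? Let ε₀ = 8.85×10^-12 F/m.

By spherical symmetry E is radial; choose a Gaussian sphere of radius r = 69.3 cm (r > 44 cm).
The entire shell is enclosed: Q_enc = 2.27e-5 C.
Applying ∮E·dA = Q_enc/ε₀ with Φ = E(4πr²):
E = |Q_enc|/(4πε₀r²) = (2.27×10^-5)/(4π·8.85×10^-12·(0.693)²) = 4.25×10^5 N/C.

4.25×10^5 V/m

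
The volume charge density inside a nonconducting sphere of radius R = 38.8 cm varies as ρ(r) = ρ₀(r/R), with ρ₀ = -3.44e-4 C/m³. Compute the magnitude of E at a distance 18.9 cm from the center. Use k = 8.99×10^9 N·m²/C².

|E| = 8.94e5 N/C

Use a concentric Gaussian sphere at r = 18.9 cm (r < R).
Q_enc = ∫₀^r ρ(r')·4πr'² dr' = (4πρ₀/R) ∫₀^r r'^3 dr' = 4πρ₀ r^4/(4·R) = -3.554×10^-6 C.
Gauss's law: E·4πr² = Q_enc/ε₀.
E = k|Q_enc|/r² = (8.99×10^9)(3.554×10^-6)/(0.189)² = 8.94×10^5 N/C.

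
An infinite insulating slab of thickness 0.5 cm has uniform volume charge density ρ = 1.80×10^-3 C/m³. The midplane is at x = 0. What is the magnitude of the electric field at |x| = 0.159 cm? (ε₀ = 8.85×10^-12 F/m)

E ≈ 3.23×10^5 N/C

By symmetry E is perpendicular to the slab. A Gaussian pillbox from −0.159 cm to +0.159 cm (face area A) lies entirely within the slab.
Q_enc = ρ·(2x)·A and flux = 2EA, so 2EA = 2ρxA/ε₀ ⇒ E = |ρ|x/ε₀.
E = (1.80e-3)(0.00159)/(8.85×10^-12) = 3.23×10^5 N/C.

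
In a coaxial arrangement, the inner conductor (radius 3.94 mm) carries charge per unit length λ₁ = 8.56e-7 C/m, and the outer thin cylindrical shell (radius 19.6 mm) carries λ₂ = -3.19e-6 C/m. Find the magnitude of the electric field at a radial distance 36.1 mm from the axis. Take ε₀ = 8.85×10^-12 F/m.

Coaxial Gaussian cylinder, radius r = 36.1 mm, length L (r > 19.6 mm, enclosing both).
λ_enc = λ₁ + λ₂ = (8.56×10^-7) + (-3.19×10^-6) = -2.334×10^-6 C/m.
By Gauss's law (flux through the curved wall only), E·2πrL = λ_enc L/ε₀.
E = |λ_enc|/(2πε₀r) = (2.334×10^-6)/(2π·8.85×10^-12·0.0361) = 1.16e6 N/C.

|E| = 1.16×10^6 V/m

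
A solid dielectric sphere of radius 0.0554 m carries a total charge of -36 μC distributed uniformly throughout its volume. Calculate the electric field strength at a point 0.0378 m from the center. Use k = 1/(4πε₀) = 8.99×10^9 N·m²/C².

|E| = 7.19e7 N/C

Take a concentric spherical Gaussian surface of radius r = 0.0378 m (r < R).
For a uniform sphere the enclosed fraction is (r/R)³, so Q_enc = (-36 μC)(0.0378/0.0554)³ = -1.144×10^-5 C.
By Gauss's law, ∮E·dA = E·4πr² = Q_enc/ε₀.
E = k|Q_enc|/r² = (8.99×10^9)(1.144×10^-5)/(0.0378)² = 7.19×10^7 N/C.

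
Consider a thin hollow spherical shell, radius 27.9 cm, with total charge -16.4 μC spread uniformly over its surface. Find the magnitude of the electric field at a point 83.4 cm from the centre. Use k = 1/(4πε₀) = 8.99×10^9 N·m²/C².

Take a concentric spherical Gaussian surface of radius r = 83.4 cm (r > 27.9 cm).
The entire shell is enclosed: Q_enc = -1.64×10^-5 C.
Since E is radial and uniform over the Gaussian sphere, Φ = E·4πr² = Q_enc/ε₀.
E = k|Q_enc|/r² = (8.99×10^9)(1.64e-5)/(0.834)² = 2.12×10^5 N/C.

E ≈ 2.12e5 V/m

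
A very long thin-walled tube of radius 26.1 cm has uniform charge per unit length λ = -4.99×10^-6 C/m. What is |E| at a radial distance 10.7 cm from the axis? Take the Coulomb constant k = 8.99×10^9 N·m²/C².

E = 0 (no enclosed charge)

Coaxial Gaussian cylinder, radius r = 10.7 cm, length L (r < 26.1 cm, inside the shell).
All the surface charge lies outside this cylinder: Q_enc = 0, hence E = 0.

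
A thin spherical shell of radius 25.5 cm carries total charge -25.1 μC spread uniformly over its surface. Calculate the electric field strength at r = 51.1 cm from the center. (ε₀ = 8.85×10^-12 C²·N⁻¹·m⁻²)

|E| = 8.64×10^5 N/C

By spherical symmetry E is radial; choose a Gaussian sphere of radius r = 51.1 cm (r > 25.5 cm).
The entire shell is enclosed: Q_enc = -2.51×10^-5 C.
Since E is radial and uniform over the Gaussian sphere, Φ = E·4πr² = Q_enc/ε₀.
E = |Q_enc|/(4πε₀r²) = (2.51e-5)/(4π·8.85×10^-12·(0.511)²) = 8.64×10^5 N/C.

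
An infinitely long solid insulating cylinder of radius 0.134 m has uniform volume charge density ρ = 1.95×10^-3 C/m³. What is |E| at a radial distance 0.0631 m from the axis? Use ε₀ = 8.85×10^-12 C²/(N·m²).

|E| ≈ 6.95e6 N/C

By cylindrical symmetry E is radial; use a coaxial Gaussian cylinder of radius 0.0631 m and length L (r < R).
Charge inside radius r per length L is ρ·πr²·L, so λ_enc = ρπr² = 2.439e-5 C/m.
By Gauss's law (flux through the curved wall only), E·2πrL = λ_enc L/ε₀.
E = |λ_enc|/(2πε₀r) = (2.439e-5)/(2π·8.85×10^-12·0.0631) = 6.95e6 N/C.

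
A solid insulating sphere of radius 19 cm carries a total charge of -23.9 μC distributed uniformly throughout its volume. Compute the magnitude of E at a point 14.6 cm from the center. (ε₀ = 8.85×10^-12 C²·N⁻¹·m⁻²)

4.57×10^6 N/C

Use a concentric Gaussian sphere at r = 14.6 cm (r < R).
Only the charge within r is enclosed: Q_enc = Q·(r/R)³ = (-23.9 μC)·(14.6 cm/19 cm)³ = -1.084×10^-5 C.
Since E is radial and uniform over the Gaussian sphere, Φ = E·4πr² = Q_enc/ε₀.
E = |Q_enc|/(4πε₀r²) = (1.084×10^-5)/(4π·8.85×10^-12·(0.146)²) = 4.57×10^6 N/C.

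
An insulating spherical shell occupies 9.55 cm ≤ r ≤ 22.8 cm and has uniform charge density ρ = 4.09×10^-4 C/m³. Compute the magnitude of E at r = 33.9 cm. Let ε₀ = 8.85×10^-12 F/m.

Symmetry ⇒ E = E(r) r̂. Gaussian sphere of radius r = 33.9 cm (r > 22.8 cm, enclosing the whole shell).
Q_enc = ρ·(4π/3)(b³ − a³) = (4.09×10^-4)·(4π/3)·((0.228)³ − (0.0955)³) = 1.881×10^-5 C.
Applying ∮E·dA = Q_enc/ε₀ with Φ = E(4πr²):
E = |Q_enc|/(4πε₀r²) = (1.881×10^-5)/(4π·8.85×10^-12·(0.339)²) = 1.47×10^6 N/C.

1.47×10^6 N/C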